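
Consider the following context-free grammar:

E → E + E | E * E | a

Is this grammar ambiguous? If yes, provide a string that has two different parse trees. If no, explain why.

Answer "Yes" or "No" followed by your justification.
Two different leftmost derivations of a + a * a:
  (1) E ⇒ E + E ⇒ a + E ⇒ a + E * E ⇒ a + a * E ⇒ a + a * a   (tree groups a + (a * a))
  (2) E ⇒ E * E ⇒ E + E * E ⇒ a + E * E ⇒ a + a * E ⇒ a + a * a   (tree groups (a + a) * a)
Two distinct leftmost derivations = two distinct parse trees, so the grammar is ambiguous.

Final answer: Yes - the string 'a + a * a' has two distinct leftmost derivations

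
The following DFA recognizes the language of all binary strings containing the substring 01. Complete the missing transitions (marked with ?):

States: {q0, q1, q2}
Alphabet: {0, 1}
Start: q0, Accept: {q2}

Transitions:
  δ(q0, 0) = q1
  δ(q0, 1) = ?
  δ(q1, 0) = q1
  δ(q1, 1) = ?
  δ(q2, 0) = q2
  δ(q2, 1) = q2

What each state remembers (consistent with the given transitions and accept states):
  q0: 01 not seen yet and the last symbol was not 0
  q1: 01 not seen yet and the last symbol was 0
  q2: the substring 01 has already been seen
Filling in the missing entries:
  δ(q0, 1): in q0 (01 not seen yet and the last symbol was not 0), after reading 1 we have: 01 not seen yet and the last symbol was not 0 → q0
  δ(q1, 1): in q1 (01 not seen yet and the last symbol was 0), after reading 1 we have: the substring 01 has already been seen → q2

Final answer: δ(q0, 1) = q0; δ(q1, 1) = q2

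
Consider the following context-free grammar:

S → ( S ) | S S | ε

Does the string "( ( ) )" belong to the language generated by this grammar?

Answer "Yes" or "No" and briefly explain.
A derivation exists: S ⇒ ( S ) ⇒ ( ( S ) ) ⇒ ( ( ) ) (using S → ( S ) twice, then S → ε).

Final answer: Yes - a valid derivation exists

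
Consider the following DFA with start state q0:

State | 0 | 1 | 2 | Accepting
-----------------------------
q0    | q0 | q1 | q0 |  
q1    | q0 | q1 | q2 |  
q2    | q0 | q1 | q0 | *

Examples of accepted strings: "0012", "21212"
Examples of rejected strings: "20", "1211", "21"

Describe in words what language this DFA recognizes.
strings over {0,1,2} ending with '12'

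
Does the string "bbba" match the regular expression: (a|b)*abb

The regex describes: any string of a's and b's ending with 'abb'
No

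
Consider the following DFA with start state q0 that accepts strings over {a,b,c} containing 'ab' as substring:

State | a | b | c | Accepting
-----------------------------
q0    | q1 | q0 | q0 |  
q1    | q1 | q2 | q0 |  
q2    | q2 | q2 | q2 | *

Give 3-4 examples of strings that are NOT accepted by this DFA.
Any strings that end in a non-accepting state work; for example:
"c": q0 → q0; q0 is not accepting → rejected
"cc": q0 → q0 → q0; q0 is not accepting → rejected
"acc": q0 → q1 → q0 → q0; q0 is not accepting → rejected
"bcaa": q0 → q0 → q0 → q1 → q1; q1 is not accepting → rejected

Final answer: "c", "cc", "acc", "bcaa"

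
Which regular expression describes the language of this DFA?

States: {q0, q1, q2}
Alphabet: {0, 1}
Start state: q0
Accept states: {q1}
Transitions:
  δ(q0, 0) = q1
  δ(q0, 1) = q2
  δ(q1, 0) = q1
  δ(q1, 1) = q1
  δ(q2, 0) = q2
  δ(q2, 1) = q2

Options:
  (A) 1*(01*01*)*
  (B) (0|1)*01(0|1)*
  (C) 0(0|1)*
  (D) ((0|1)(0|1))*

Testing sample strings against the DFA:
  '00' -> accepted
  '11110' -> rejected
  '10101' -> rejected
  '01' -> accepted
Checking each option for a counterexample:
  (A) 1*(01*01*)*: ε is rejected by the DFA but matches the regex → eliminated
  (B) (0|1)*01(0|1)*: '0' is accepted by the DFA but does not match the regex → eliminated
  (C) 0(0|1)*: agrees with the DFA on all strings of length ≤ 4
  (D) ((0|1)(0|1))*: ε is rejected by the DFA but matches the regex → eliminated
Only (C) 0(0|1)* is consistent with the DFA.

Final answer: (C) 0(0|1)*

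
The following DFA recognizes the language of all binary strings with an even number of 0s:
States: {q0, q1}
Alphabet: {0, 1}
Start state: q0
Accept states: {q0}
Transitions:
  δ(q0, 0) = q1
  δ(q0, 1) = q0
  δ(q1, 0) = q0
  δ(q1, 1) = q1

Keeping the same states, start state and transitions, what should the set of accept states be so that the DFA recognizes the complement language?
The DFA is complete (every state has a transition on every symbol), so the complement
is recognized by the same DFA with accepting and non-accepting states swapped.
Original accept states: {q0}
Complement accept states = All states - Original accept states
= {q0, q1} - {q0}
= {q1}
Complement language: strings with an ODD number of 0s

Final answer: {q1}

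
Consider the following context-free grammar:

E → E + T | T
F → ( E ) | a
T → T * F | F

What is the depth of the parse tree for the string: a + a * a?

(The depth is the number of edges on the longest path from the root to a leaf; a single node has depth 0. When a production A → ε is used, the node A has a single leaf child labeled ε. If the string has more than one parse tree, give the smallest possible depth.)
The grammar is unambiguous; the parse tree of a + a * a is:
E → E + T at the root (depth 0).
  Left E (depth 1) → T (2) → F (3) → a (4).
  Right T (depth 1) → T * F; that T (2) → F (3) → a (4); F (2) → a (3).
The longest root-to-leaf paths have 4 edges.
Depth = 4.

Final answer: 4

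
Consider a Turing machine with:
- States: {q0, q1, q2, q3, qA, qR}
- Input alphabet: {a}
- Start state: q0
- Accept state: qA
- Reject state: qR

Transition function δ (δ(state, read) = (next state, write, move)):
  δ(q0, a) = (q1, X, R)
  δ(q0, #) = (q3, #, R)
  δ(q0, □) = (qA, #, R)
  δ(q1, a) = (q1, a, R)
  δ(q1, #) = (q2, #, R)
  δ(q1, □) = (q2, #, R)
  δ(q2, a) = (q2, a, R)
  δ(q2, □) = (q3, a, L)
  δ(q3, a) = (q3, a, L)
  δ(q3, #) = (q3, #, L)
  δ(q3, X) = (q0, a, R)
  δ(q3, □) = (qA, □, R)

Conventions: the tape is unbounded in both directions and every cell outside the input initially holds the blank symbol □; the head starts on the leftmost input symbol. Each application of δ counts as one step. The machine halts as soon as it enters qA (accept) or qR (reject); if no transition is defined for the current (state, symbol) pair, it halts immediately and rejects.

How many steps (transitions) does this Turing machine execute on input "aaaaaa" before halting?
Trace (configuration after each step, as tape_left[state]tape_right with head position):
Step 0: [q0]aaaaaa (head at position 0)
Step 1: X[q1]aaaaa (head 1)
Step 2: Xa[q1]aaaa (head 2)
Step 3: Xaa[q1]aaa (head 3)
Step 4: Xaaa[q1]aa (head 4)
Step 5: Xaaaa[q1]a (head 5)
Step 6: Xaaaaa[q1]□ (head 6)
Step 7: Xaaaaa#[q2]□ (head 7)
Step 8: Xaaaaa[q3]#a (head 6)
Step 9: Xaaaa[q3]a#a (head 5)
Step 10: Xaaa[q3]aa#a (head 4)
Step 11: Xaa[q3]aaa#a (head 3)
Step 12: Xa[q3]aaaa#a (head 2)
Step 13: X[q3]aaaaa#a (head 1)
Step 14: [q3]Xaaaaa#a (head 0)
Step 15: a[q0]aaaaa#a (head 1)
Step 16: aX[q1]aaaa#a (head 2)
Step 17: aXa[q1]aaa#a (head 3)
Step 18: aXaa[q1]aa#a (head 4)
Step 19: aXaaa[q1]a#a (head 5)
Step 20: aXaaaa[q1]#a (head 6)
Step 21: aXaaaa#[q2]a (head 7)
Step 22: aXaaaa#a[q2]□ (head 8)
Step 23: aXaaaa#[q3]aa (head 7)
Step 24: aXaaaa[q3]#aa (head 6)
Step 25: aXaaa[q3]a#aa (head 5)
Step 26: aXaa[q3]aa#aa (head 4)
Step 27: aXa[q3]aaa#aa (head 3)
Step 28: aX[q3]aaaa#aa (head 2)
Step 29: a[q3]Xaaaa#aa (head 1)
Step 30: aa[q0]aaaa#aa (head 2)
Step 31: aaX[q1]aaa#aa (head 3)
Step 32: aaXa[q1]aa#aa (head 4)
Step 33: aaXaa[q1]a#aa (head 5)
Step 34: aaXaaa[q1]#aa (head 6)
Step 35: aaXaaa#[q2]aa (head 7)
Step 36: aaXaaa#a[q2]a (head 8)
Step 37: aaXaaa#aa[q2]□ (head 9)
Step 38: aaXaaa#a[q3]aa (head 8)
Step 39: aaXaaa#[q3]aaa (head 7)
Step 40: aaXaaa[q3]#aaa (head 6)
Step 41: aaXaa[q3]a#aaa (head 5)
Step 42: aaXa[q3]aa#aaa (head 4)
Step 43: aaX[q3]aaa#aaa (head 3)
Step 44: aa[q3]Xaaa#aaa (head 2)
Step 45: aaa[q0]aaa#aaa (head 3)
Step 46: aaaX[q1]aa#aaa (head 4)
Step 47: aaaXa[q1]a#aaa (head 5)
Step 48: aaaXaa[q1]#aaa (head 6)
Step 49: aaaXaa#[q2]aaa (head 7)
Step 50: aaaXaa#a[q2]aa (head 8)
Step 51: aaaXaa#aa[q2]a (head 9)
Step 52: aaaXaa#aaa[q2]□ (head 10)
Step 53: aaaXaa#aa[q3]aa (head 9)
Step 54: aaaXaa#a[q3]aaa (head 8)
Step 55: aaaXaa#[q3]aaaa (head 7)
Step 56: aaaXaa[q3]#aaaa (head 6)
Step 57: aaaXa[q3]a#aaaa (head 5)
Step 58: aaaX[q3]aa#aaaa (head 4)
Step 59: aaa[q3]Xaa#aaaa (head 3)
Step 60: aaaa[q0]aa#aaaa (head 4)
Step 61: aaaaX[q1]a#aaaa (head 5)
Step 62: aaaaXa[q1]#aaaa (head 6)
Step 63: aaaaXa#[q2]aaaa (head 7)
Step 64: aaaaXa#a[q2]aaa (head 8)
Step 65: aaaaXa#aa[q2]aa (head 9)
Step 66: aaaaXa#aaa[q2]a (head 10)
Step 67: aaaaXa#aaaa[q2]□ (head 11)
Step 68: aaaaXa#aaa[q3]aa (head 10)
Step 69: aaaaXa#aa[q3]aaa (head 9)
Step 70: aaaaXa#a[q3]aaaa (head 8)
Step 71: aaaaXa#[q3]aaaaa (head 7)
Step 72: aaaaXa[q3]#aaaaa (head 6)
Step 73: aaaaX[q3]a#aaaaa (head 5)
Step 74: aaaa[q3]Xa#aaaaa (head 4)
Step 75: aaaaa[q0]a#aaaaa (head 5)
Step 76: aaaaaX[q1]#aaaaa (head 6)
Step 77: aaaaaX#[q2]aaaaa (head 7)
Step 78: aaaaaX#a[q2]aaaa (head 8)
Step 79: aaaaaX#aa[q2]aaa (head 9)
Step 80: aaaaaX#aaa[q2]aa (head 10)
Step 81: aaaaaX#aaaa[q2]a (head 11)
Step 82: aaaaaX#aaaaa[q2]□ (head 12)
Step 83: aaaaaX#aaaa[q3]aa (head 11)
Step 84: aaaaaX#aaa[q3]aaa (head 10)
Step 85: aaaaaX#aa[q3]aaaa (head 9)
Step 86: aaaaaX#a[q3]aaaaa (head 8)
Step 87: aaaaaX#[q3]aaaaaa (head 7)
Step 88: aaaaaX[q3]#aaaaaa (head 6)
Step 89: aaaaa[q3]X#aaaaaa (head 5)
Step 90: aaaaaa[q0]#aaaaaa (head 6)
Step 91: aaaaaa#[q3]aaaaaa (head 7)
Step 92: aaaaaa[q3]#aaaaaa (head 6)
Step 93: aaaaa[q3]a#aaaaaa (head 5)
Step 94: aaaa[q3]aa#aaaaaa (head 4)
Step 95: aaa[q3]aaa#aaaaaa (head 3)
Step 96: aa[q3]aaaa#aaaaaa (head 2)
Step 97: a[q3]aaaaa#aaaaaa (head 1)
Step 98: [q3]aaaaaa#aaaaaa (head 0)
Step 99: [q3]□aaaaaa#aaaaaa (head -1)
Step 100: □[qA]aaaaaa#aaaaaa (head 0)
The machine is in qA, so it halts and accepts.
Number of transitions executed: 100.

Final answer: 100 steps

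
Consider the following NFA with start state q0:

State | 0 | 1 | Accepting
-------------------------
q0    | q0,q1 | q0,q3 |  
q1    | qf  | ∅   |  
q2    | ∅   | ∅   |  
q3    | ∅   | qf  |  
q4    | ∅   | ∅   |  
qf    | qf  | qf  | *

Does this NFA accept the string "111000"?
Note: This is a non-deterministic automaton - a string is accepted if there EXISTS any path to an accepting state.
Track the set of states the NFA could be in: start {q0}
Read '1': {q0} → {q0, q3}
Read '1': {q0, q3} → {q0, q3, qf}
Read '1': {q0, q3, qf} → {q0, q3, qf}
Read '0': {q0, q3, qf} → {q0, q1, qf}
Read '0': {q0, q1, qf} → {q0, q1, qf}
Read '0': {q0, q1, qf} → {q0, q1, qf}
Final set {q0, q1, qf} contains accepting state(s) {qf} → accepted.

Final answer: Yes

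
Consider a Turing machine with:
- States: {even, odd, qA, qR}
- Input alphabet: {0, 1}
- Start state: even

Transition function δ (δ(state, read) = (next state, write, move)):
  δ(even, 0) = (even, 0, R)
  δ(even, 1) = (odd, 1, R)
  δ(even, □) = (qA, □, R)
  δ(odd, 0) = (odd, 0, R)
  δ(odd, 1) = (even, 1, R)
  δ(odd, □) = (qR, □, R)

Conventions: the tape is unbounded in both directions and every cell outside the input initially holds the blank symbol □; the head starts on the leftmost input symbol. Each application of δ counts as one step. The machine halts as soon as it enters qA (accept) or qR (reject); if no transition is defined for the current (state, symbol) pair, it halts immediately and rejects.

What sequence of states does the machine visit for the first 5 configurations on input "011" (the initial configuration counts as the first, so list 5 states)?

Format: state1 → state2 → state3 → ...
Step 0: [even]011 (head at position 0)
Step 1: δ(even, 0) = (even, 0, R)  ⊢  0[even]11 (head at position 1)
Step 2: δ(even, 1) = (odd, 1, R)  ⊢  01[odd]1 (head at position 2)
Step 3: δ(odd, 1) = (even, 1, R)  ⊢  011[even]□ (head at position 3)
Step 4: δ(even, □) = (qA, □, R)  ⊢  011□[qA]□ (head at position 4)
Reading off the states of these 5 configurations: even → even → odd → even → qA

Final answer: even → even → odd → even → qA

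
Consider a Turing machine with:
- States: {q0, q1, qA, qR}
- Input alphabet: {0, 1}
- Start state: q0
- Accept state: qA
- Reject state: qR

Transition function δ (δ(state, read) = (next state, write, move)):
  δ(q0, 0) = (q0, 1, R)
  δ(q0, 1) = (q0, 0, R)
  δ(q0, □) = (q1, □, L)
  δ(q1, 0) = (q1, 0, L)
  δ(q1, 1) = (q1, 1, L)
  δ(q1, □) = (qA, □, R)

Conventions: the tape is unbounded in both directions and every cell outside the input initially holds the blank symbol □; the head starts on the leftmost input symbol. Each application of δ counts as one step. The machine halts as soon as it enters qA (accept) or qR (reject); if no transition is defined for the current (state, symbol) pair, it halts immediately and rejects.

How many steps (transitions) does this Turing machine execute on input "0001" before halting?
Step 0: [q0]0001 (head at position 0)
Step 1: δ(q0, 0) = (q0, 1, R)  ⊢  1[q0]001 (head at position 1)
Step 2: δ(q0, 0) = (q0, 1, R)  ⊢  11[q0]01 (head at position 2)
Step 3: δ(q0, 0) = (q0, 1, R)  ⊢  111[q0]1 (head at position 3)
Step 4: δ(q0, 1) = (q0, 0, R)  ⊢  1110[q0]□ (head at position 4)
Step 5: δ(q0, □) = (q1, □, L)  ⊢  111[q1]0□ (head at position 3)
Step 6: δ(q1, 0) = (q1, 0, L)  ⊢  11[q1]10□ (head at position 2)
Step 7: δ(q1, 1) = (q1, 1, L)  ⊢  1[q1]110□ (head at position 1)
Step 8: δ(q1, 1) = (q1, 1, L)  ⊢  [q1]1110□ (head at position 0)
Step 9: δ(q1, 1) = (q1, 1, L)  ⊢  [q1]□1110□ (head at position -1)
Step 10: δ(q1, □) = (qA, □, R)  ⊢  □[qA]1110□ (head at position 0)
The machine is in qA, so it halts and accepts.
Number of transitions executed: 10.

Final answer: 10 steps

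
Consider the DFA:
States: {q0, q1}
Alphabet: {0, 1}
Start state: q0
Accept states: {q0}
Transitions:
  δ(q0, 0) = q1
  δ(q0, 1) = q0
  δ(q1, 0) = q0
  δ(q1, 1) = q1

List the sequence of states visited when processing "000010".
Starting at q0
Read '0': q0 -> q1
Read '0': q1 -> q0
Read '0': q0 -> q1
Read '0': q1 -> q0
Read '1': q0 -> q0
Read '0': q0 -> q1

Final answer: q0 -> q1 -> q0 -> q1 -> q0 -> q0 -> q1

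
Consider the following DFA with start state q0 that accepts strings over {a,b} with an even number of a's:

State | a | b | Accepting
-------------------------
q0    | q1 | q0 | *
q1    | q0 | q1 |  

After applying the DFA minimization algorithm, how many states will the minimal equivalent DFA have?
All 2 states are reachable from q0, so none can be removed as unreachable.
Table-filling: first mark every (accepting, non-accepting) pair as distinguishable (accepting: {q0}; non-accepting: {q1}).
Every pair of states is distinguishable, so the DFA is already minimal.
Equivalence classes: {q0}, {q1} → 2 states.

Final answer: 2 states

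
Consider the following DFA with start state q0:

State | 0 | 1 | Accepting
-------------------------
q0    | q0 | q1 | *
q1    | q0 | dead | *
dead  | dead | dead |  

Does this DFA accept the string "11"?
Start in q0.
Read '1': q0 → q1
Read '1': q1 → dead
Final state dead is not accepting, so the string is rejected.

Final answer: No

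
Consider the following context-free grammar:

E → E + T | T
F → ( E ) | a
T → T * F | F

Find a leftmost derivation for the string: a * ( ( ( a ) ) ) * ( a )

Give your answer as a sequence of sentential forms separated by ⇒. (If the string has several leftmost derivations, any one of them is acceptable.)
Start with E.
Step 1: the leftmost non-terminal is E; apply E → T:  T
Step 2: the leftmost non-terminal is T; apply T → T * F:  T * F
Step 3: the leftmost non-terminal is T; apply T → T * F:  T * F * F
Step 4: the leftmost non-terminal is T; apply T → F:  F * F * F
Step 5: the leftmost non-terminal is F; apply F → a:  a * F * F
Step 6: the leftmost non-terminal is F; apply F → ( E ):  a * ( E ) * F
Step 7: the leftmost non-terminal is E; apply E → T:  a * ( T ) * F
Step 8: the leftmost non-terminal is T; apply T → F:  a * ( F ) * F
Step 9: the leftmost non-terminal is F; apply F → ( E ):  a * ( ( E ) ) * F
Step 10: the leftmost non-terminal is E; apply E → T:  a * ( ( T ) ) * F
Step 11: the leftmost non-terminal is T; apply T → F:  a * ( ( F ) ) * F
Step 12: the leftmost non-terminal is F; apply F → ( E ):  a * ( ( ( E ) ) ) * F
Step 13: the leftmost non-terminal is E; apply E → T:  a * ( ( ( T ) ) ) * F
Step 14: the leftmost non-terminal is T; apply T → F:  a * ( ( ( F ) ) ) * F
Step 15: the leftmost non-terminal is F; apply F → a:  a * ( ( ( a ) ) ) * F
Step 16: the leftmost non-terminal is F; apply F → ( E ):  a * ( ( ( a ) ) ) * ( E )
Step 17: the leftmost non-terminal is E; apply E → T:  a * ( ( ( a ) ) ) * ( T )
Step 18: the leftmost non-terminal is T; apply T → F:  a * ( ( ( a ) ) ) * ( F )
Step 19: the leftmost non-terminal is F; apply F → a:  a * ( ( ( a ) ) ) * ( a )

Final answer: E ⇒ T ⇒ T * F ⇒ T * F * F ⇒ F * F * F ⇒ a * F * F ⇒ a * ( E ) * F ⇒ a * ( T ) * F ⇒ a * ( F ) * F ⇒ a * ( ( E ) ) * F ⇒ a * ( ( T ) ) * F ⇒ a * ( ( F ) ) * F ⇒ a * ( ( ( E ) ) ) * F ⇒ a * ( ( ( T ) ) ) * F ⇒ a * ( ( ( F ) ) ) * F ⇒ a * ( ( ( a ) ) ) * F ⇒ a * ( ( ( a ) ) ) * ( E ) ⇒ a * ( ( ( a ) ) ) * ( T ) ⇒ a * ( ( ( a ) ) ) * ( F ) ⇒ a * ( ( ( a ) ) ) * ( a )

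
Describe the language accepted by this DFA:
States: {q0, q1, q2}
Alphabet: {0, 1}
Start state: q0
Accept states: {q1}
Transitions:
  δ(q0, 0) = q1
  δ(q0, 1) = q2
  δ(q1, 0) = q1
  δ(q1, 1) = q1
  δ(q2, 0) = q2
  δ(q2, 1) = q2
Analyzing the DFA structure:
Start state: q0
Accept states: {q1}
Interpreting what each state remembers (checking against the transitions):
  q0: nothing has been read yet
  q1: the first symbol was 0
  q2: the first symbol was 1 (trap state)
  δ(q0, 0): in q0 (nothing has been read yet), after reading 0 we have: the first symbol was 0 → q1
  δ(q0, 1): in q0 (nothing has been read yet), after reading 1 we have: the first symbol was 1 (trap state) → q2
  δ(q1, 0): in q1 (the first symbol was 0), after reading 0 we have: the first symbol was 0 → q1
  δ(q1, 1): in q1 (the first symbol was 0), after reading 1 we have: the first symbol was 0 → q1
  δ(q2, 0): in q2 (the first symbol was 1 (trap state)), after reading 0 we have: the first symbol was 1 (trap state) → q2
  δ(q2, 1): in q2 (the first symbol was 1 (trap state)), after reading 1 we have: the first symbol was 1 (trap state) → q2
A string is accepted iff it ends in {q1}, i.e. the first symbol was 0.
Language: All binary strings starting with 0

Final answer: All binary strings starting with 0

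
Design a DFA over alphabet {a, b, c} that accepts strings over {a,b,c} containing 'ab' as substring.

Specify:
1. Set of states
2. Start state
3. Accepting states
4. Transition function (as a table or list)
One valid DFA (any DFA recognizing the same language is acceptable):
States: {q0, q1, q2}
Start: q0
Accepting: {q2}
Transitions (accepting states marked with *):
State | a | b | c | Accepting
-----------------------------
q0    | q1 | q0 | q0 |  
q1    | q1 | q2 | q0 |  
q2    | q2 | q2 | q2 | *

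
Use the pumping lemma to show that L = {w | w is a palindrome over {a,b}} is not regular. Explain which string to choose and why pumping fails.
Language: L = {w | w is a palindrome over {a,b}} (strings that read the same forwards and backwards)
Step 1: Assume for contradiction that L is regular, with pumping length p.
Step 2: Choose s = a^p b a^p. Then s ∈ L (it reads the same forwards and backwards) and |s| ≥ p.
Step 3: Consider any decomposition s = xyz with |xy| ≤ p and |y| > 0. Since |xy| ≤ p and the first p symbols of s are all a's, y = a^k for some k with 1 ≤ k ≤ p.
Step 4: Pumping up (i = 2): xy²z = a^(p+k) b a^p. Its reverse is a^p b a^(p+k) ≠ a^(p+k) b a^p (the single b is no longer in the middle), so xy²z is not a palindrome and xy²z ∉ L.
This contradicts the pumping lemma, so L is not regular.

Final answer: Choose s = a^p b a^p. Since |xy| ≤ p, y = a^k with k ≥ 1. Then xy²z = a^(p+k) b a^p is not a palindrome, so ∉ L.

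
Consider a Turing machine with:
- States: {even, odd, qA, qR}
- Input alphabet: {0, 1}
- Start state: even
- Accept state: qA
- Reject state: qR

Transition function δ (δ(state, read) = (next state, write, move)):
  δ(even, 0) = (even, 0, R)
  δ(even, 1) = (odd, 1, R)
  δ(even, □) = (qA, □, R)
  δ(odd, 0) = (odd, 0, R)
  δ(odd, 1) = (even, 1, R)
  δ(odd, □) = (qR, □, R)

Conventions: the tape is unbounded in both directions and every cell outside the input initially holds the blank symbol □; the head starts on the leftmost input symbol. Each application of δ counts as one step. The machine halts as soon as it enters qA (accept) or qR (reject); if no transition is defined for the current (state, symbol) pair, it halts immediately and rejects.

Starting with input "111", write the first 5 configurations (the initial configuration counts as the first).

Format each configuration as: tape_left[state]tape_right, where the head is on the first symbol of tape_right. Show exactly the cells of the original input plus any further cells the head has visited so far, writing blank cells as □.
Step 0: [even]111 (head at position 0)
Step 1: δ(even, 1) = (odd, 1, R)  ⊢  1[odd]11 (head at position 1)
Step 2: δ(odd, 1) = (even, 1, R)  ⊢  11[even]1 (head at position 2)
Step 3: δ(even, 1) = (odd, 1, R)  ⊢  111[odd]□ (head at position 3)
Step 4: δ(odd, □) = (qR, □, R)  ⊢  111□[qR]□ (head at position 4)

Final answer: [even]111 ⊢ 1[odd]11 ⊢ 11[even]1 ⊢ 111[odd]□ ⊢ 111□[qR]□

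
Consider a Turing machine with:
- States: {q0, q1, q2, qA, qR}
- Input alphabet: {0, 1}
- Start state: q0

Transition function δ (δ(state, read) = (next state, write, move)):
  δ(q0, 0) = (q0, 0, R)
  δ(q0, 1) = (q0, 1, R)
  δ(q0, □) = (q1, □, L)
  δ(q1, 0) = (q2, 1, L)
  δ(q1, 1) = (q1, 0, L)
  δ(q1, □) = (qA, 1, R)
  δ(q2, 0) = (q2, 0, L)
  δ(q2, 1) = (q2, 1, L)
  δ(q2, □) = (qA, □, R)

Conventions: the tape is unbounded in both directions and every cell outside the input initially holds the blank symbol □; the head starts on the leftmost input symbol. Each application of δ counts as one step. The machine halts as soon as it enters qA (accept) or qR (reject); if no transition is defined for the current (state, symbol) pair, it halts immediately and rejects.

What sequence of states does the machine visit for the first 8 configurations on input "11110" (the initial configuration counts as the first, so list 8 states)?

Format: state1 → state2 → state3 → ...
Step 0: [q0]11110 (head at position 0)
Step 1: δ(q0, 1) = (q0, 1, R)  ⊢  1[q0]1110 (head at position 1)
Step 2: δ(q0, 1) = (q0, 1, R)  ⊢  11[q0]110 (head at position 2)
Step 3: δ(q0, 1) = (q0, 1, R)  ⊢  111[q0]10 (head at position 3)
Step 4: δ(q0, 1) = (q0, 1, R)  ⊢  1111[q0]0 (head at position 4)
Step 5: δ(q0, 0) = (q0, 0, R)  ⊢  11110[q0]□ (head at position 5)
Step 6: δ(q0, □) = (q1, □, L)  ⊢  1111[q1]0□ (head at position 4)
Step 7: δ(q1, 0) = (q2, 1, L)  ⊢  111[q2]11□ (head at position 3)
Reading off the states of these 8 configurations: q0 → q0 → q0 → q0 → q0 → q0 → q1 → q2

Final answer: q0 → q0 → q0 → q0 → q0 → q0 → q1 → q2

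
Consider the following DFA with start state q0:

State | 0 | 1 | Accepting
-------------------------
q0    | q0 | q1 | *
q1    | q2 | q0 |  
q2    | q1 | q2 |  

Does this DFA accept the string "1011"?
Start in q0.
Read '1': q0 → q1
Read '0': q1 → q2
Read '1': q2 → q2
Read '1': q2 → q2
Final state q2 is not accepting, so the string is rejected.

Final answer: No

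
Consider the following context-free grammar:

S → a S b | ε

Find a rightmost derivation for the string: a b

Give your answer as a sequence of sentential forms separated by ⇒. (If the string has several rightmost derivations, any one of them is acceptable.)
Start with S.
Step 1: the rightmost non-terminal is S; apply S → a S b:  a S b
Step 2: the rightmost non-terminal is S; apply S → ε:  a b

Final answer: S ⇒ a S b ⇒ a b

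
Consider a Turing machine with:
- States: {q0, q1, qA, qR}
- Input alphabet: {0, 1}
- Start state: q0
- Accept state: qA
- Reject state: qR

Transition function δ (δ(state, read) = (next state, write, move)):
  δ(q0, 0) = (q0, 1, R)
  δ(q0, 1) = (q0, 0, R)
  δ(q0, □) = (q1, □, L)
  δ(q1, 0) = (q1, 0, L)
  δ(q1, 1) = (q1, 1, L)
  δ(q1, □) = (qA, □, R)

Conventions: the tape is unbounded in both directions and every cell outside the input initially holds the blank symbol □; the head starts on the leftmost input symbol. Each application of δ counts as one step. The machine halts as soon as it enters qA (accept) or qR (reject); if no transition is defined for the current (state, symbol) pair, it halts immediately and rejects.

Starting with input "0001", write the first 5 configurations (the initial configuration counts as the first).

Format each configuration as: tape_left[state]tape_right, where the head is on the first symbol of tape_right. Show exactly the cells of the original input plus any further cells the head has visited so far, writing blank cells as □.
Step 0: [q0]0001 (head at position 0)
Step 1: δ(q0, 0) = (q0, 1, R)  ⊢  1[q0]001 (head at position 1)
Step 2: δ(q0, 0) = (q0, 1, R)  ⊢  11[q0]01 (head at position 2)
Step 3: δ(q0, 0) = (q0, 1, R)  ⊢  111[q0]1 (head at position 3)
Step 4: δ(q0, 1) = (q0, 0, R)  ⊢  1110[q0]□ (head at position 4)

Final answer: [q0]0001 ⊢ 1[q0]001 ⊢ 11[q0]01 ⊢ 111[q0]1 ⊢ 1110[q0]□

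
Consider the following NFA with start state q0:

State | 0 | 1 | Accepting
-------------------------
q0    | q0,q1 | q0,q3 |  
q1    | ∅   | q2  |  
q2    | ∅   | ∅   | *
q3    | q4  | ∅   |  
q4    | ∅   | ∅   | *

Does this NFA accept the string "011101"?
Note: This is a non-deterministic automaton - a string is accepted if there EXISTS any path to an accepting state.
Track the set of states the NFA could be in: start {q0}
Read '0': {q0} → {q0, q1}
Read '1': {q0, q1} → {q0, q2, q3}
Read '1': {q0, q2, q3} → {q0, q3}
Read '1': {q0, q3} → {q0, q3}
Read '0': {q0, q3} → {q0, q1, q4}
Read '1': {q0, q1, q4} → {q0, q2, q3}
Final set {q0, q2, q3} contains accepting state(s) {q2} → accepted.

Final answer: Yes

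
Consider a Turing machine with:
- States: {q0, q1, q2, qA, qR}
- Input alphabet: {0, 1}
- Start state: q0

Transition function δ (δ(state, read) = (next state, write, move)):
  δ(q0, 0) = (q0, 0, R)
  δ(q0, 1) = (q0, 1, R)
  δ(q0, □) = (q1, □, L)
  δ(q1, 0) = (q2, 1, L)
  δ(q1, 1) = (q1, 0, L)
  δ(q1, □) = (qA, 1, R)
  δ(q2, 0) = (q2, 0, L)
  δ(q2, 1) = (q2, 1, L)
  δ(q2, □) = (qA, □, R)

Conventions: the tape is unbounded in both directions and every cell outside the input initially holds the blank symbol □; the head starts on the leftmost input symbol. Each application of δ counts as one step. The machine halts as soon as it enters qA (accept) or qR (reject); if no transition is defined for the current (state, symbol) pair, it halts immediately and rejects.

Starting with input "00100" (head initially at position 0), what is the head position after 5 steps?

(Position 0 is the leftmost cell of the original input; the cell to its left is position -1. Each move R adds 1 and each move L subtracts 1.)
Step 0: [q0]00100 (head at position 0)
Step 1: δ(q0, 0) = (q0, 0, R)  ⊢  0[q0]0100 (head at position 1)
Step 2: δ(q0, 0) = (q0, 0, R)  ⊢  00[q0]100 (head at position 2)
Step 3: δ(q0, 1) = (q0, 1, R)  ⊢  001[q0]00 (head at position 3)
Step 4: δ(q0, 0) = (q0, 0, R)  ⊢  0010[q0]0 (head at position 4)
Step 5: δ(q0, 0) = (q0, 0, R)  ⊢  00100[q0]□ (head at position 5)
Head position after 5 steps: 5

Final answer: Position 5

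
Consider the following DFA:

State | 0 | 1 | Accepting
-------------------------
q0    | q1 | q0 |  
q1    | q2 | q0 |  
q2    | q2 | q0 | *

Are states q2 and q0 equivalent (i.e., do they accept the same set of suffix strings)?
Try the suffix ε (the empty string).
From q2: q2 — accepting.
From q0: q0 — not accepting.
The two states disagree on this suffix, so they are not equivalent.

Final answer: No. Distinguishing string: ε (the empty string) - accepted from q2 but not from q0.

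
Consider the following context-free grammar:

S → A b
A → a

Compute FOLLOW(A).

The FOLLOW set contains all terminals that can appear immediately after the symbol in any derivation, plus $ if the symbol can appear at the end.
A occurs only in S → A b, where it is immediately followed by the terminal b. So FOLLOW(A) = {b}.

Final answer: {b}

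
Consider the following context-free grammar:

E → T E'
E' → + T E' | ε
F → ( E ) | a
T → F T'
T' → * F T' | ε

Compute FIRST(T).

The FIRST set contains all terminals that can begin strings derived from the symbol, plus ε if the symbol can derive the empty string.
FIRST(F): F → ( E ) contributes '(' and F → a contributes 'a', so FIRST(F) = {(, a}. F is not nullable.
FIRST(T): T → F T' begins with F, and F is not nullable, so FIRST(T) = FIRST(F) = {(, a}.

Final answer: {(, a}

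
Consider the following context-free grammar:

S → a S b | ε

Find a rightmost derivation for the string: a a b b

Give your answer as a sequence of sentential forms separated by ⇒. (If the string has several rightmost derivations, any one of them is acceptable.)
Start with S.
Step 1: the rightmost non-terminal is S; apply S → a S b:  a S b
Step 2: the rightmost non-terminal is S; apply S → a S b:  a a S b b
Step 3: the rightmost non-terminal is S; apply S → ε:  a a b b

Final answer: S ⇒ a S b ⇒ a a S b b ⇒ a a b b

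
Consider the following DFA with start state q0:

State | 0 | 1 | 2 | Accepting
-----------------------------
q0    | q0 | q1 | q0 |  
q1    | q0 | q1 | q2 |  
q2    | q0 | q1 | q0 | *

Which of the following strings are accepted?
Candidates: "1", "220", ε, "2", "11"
"1": q0 → q1; q1 is not accepting → rejected
"220": q0 → q0 → q0 → q0; q0 is not accepting → rejected
ε: q0; q0 is not accepting → rejected
"2": q0 → q0; q0 is not accepting → rejected
"11": q0 → q1 → q1; q1 is not accepting → rejected

Final answer: None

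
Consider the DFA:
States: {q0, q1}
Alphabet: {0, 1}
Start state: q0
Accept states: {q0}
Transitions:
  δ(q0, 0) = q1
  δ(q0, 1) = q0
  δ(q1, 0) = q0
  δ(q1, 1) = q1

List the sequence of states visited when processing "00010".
Starting at q0
Read '0': q0 -> q1
Read '0': q1 -> q0
Read '0': q0 -> q1
Read '1': q1 -> q1
Read '0': q1 -> q0

Final answer: q0 -> q1 -> q0 -> q1 -> q1 -> q0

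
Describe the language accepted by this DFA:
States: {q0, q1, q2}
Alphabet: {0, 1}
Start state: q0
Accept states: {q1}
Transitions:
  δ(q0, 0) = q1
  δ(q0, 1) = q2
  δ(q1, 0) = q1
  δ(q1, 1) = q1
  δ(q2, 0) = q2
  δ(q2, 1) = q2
Analyzing the DFA structure:
Start state: q0
Accept states: {q1}
Interpreting what each state remembers (checking against the transitions):
  q0: nothing has been read yet
  q1: the first symbol was 0
  q2: the first symbol was 1 (trap state)
  δ(q0, 0): in q0 (nothing has been read yet), after reading 0 we have: the first symbol was 0 → q1
  δ(q0, 1): in q0 (nothing has been read yet), after reading 1 we have: the first symbol was 1 (trap state) → q2
  δ(q1, 0): in q1 (the first symbol was 0), after reading 0 we have: the first symbol was 0 → q1
  δ(q1, 1): in q1 (the first symbol was 0), after reading 1 we have: the first symbol was 0 → q1
  δ(q2, 0): in q2 (the first symbol was 1 (trap state)), after reading 0 we have: the first symbol was 1 (trap state) → q2
  δ(q2, 1): in q2 (the first symbol was 1 (trap state)), after reading 1 we have: the first symbol was 1 (trap state) → q2
A string is accepted iff it ends in {q1}, i.e. the first symbol was 0.
Language: All binary strings starting with 0

Final answer: All binary strings starting with 0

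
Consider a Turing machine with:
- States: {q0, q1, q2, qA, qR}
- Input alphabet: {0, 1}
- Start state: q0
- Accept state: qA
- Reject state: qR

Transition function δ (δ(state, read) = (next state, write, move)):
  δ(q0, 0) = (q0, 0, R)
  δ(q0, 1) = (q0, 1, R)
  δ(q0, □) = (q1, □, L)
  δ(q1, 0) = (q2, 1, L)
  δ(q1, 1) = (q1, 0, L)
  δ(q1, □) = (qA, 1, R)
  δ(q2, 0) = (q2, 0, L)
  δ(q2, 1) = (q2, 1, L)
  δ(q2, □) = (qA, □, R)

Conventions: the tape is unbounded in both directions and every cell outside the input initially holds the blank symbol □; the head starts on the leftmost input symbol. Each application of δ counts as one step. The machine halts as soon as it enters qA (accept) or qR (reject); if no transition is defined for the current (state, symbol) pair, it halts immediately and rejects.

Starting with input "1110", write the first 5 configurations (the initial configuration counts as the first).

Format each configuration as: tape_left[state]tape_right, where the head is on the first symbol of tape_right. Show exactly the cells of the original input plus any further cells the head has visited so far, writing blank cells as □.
Step 0: [q0]1110 (head at position 0)
Step 1: δ(q0, 1) = (q0, 1, R)  ⊢  1[q0]110 (head at position 1)
Step 2: δ(q0, 1) = (q0, 1, R)  ⊢  11[q0]10 (head at position 2)
Step 3: δ(q0, 1) = (q0, 1, R)  ⊢  111[q0]0 (head at position 3)
Step 4: δ(q0, 0) = (q0, 0, R)  ⊢  1110[q0]□ (head at position 4)

Final answer: [q0]1110 ⊢ 1[q0]110 ⊢ 11[q0]10 ⊢ 111[q0]0 ⊢ 1110[q0]□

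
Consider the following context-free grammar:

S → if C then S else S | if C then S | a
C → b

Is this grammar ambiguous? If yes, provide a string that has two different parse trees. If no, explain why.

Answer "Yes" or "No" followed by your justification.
The 'dangling else' can attach to either if. Two leftmost derivations of  if b then if b then a else a:
  (1) S ⇒ if C then S else S ⇒ if b then S else S ⇒ if b then if C then S else S ⇒ if b then if b then S else S ⇒ if b then if b then a else S ⇒ if b then if b then a else a   (else belongs to the outer if)
  (2) S ⇒ if C then S ⇒ if b then S ⇒ if b then if C then S else S ⇒ if b then if b then S else S ⇒ if b then if b then a else S ⇒ if b then if b then a else a   (else belongs to the inner if)
Two distinct parse trees for the same string, so the grammar is ambiguous.

Final answer: Yes - the string 'if b then if b then a else a' has two distinct leftmost derivations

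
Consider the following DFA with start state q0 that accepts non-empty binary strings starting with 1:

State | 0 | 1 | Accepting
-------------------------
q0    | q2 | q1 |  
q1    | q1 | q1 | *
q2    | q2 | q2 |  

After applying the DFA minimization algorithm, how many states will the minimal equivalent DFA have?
All 3 states are reachable from q0, so none can be removed as unreachable.
Table-filling: first mark every (accepting, non-accepting) pair as distinguishable (accepting: {q1}; non-accepting: {q0, q2}).
Round 1: (q0, q2) on '1' go to q1 and q2, already distinguishable → mark.
Every pair of states is distinguishable, so the DFA is already minimal.
Equivalence classes: {q0}, {q1}, {q2} → 3 states.

Final answer: 3 states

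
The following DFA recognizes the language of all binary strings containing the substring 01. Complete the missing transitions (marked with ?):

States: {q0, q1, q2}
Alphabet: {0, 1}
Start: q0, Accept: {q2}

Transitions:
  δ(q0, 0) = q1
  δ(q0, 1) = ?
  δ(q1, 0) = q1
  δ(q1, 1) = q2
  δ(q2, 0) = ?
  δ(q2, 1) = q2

What each state remembers (consistent with the given transitions and accept states):
  q0: 01 not seen yet and the last symbol was not 0
  q1: 01 not seen yet and the last symbol was 0
  q2: the substring 01 has already been seen
Filling in the missing entries:
  δ(q0, 1): in q0 (01 not seen yet and the last symbol was not 0), after reading 1 we have: 01 not seen yet and the last symbol was not 0 → q0
  δ(q2, 0): in q2 (the substring 01 has already been seen), after reading 0 we have: the substring 01 has already been seen → q2

Final answer: δ(q0, 1) = q0; δ(q2, 0) = q2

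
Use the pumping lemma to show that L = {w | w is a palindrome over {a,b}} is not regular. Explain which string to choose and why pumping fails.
Language: L = {w | w is a palindrome over {a,b}} (strings that read the same forwards and backwards)
Step 1: Assume for contradiction that L is regular, with pumping length p.
Step 2: Choose s = a^p b a^p. Then s ∈ L (it reads the same forwards and backwards) and |s| ≥ p.
Step 3: Consider any decomposition s = xyz with |xy| ≤ p and |y| > 0. Since |xy| ≤ p and the first p symbols of s are all a's, y = a^k for some k with 1 ≤ k ≤ p.
Step 4: Pumping up (i = 2): xy²z = a^(p+k) b a^p. Its reverse is a^p b a^(p+k) ≠ a^(p+k) b a^p (the single b is no longer in the middle), so xy²z is not a palindrome and xy²z ∉ L.
This contradicts the pumping lemma, so L is not regular.

Final answer: Choose s = a^p b a^p. Since |xy| ≤ p, y = a^k with k ≥ 1. Then xy²z = a^(p+k) b a^p is not a palindrome, so ∉ L.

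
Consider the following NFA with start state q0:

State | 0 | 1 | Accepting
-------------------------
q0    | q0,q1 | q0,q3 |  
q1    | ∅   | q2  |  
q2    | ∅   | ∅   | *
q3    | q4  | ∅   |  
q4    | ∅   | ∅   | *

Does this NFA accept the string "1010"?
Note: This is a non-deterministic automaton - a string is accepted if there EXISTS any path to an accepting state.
Track the set of states the NFA could be in: start {q0}
Read '1': {q0} → {q0, q3}
Read '0': {q0, q3} → {q0, q1, q4}
Read '1': {q0, q1, q4} → {q0, q2, q3}
Read '0': {q0, q2, q3} → {q0, q1, q4}
Final set {q0, q1, q4} contains accepting state(s) {q4} → accepted.

Final answer: Yes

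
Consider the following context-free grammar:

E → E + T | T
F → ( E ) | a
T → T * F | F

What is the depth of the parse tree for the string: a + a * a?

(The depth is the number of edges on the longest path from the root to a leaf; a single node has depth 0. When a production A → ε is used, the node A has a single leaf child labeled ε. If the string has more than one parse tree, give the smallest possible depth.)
The grammar is unambiguous; the parse tree of a + a * a is:
E → E + T at the root (depth 0).
  Left E (depth 1) → T (2) → F (3) → a (4).
  Right T (depth 1) → T * F; that T (2) → F (3) → a (4); F (2) → a (3).
The longest root-to-leaf paths have 4 edges.
Depth = 4.

Final answer: 4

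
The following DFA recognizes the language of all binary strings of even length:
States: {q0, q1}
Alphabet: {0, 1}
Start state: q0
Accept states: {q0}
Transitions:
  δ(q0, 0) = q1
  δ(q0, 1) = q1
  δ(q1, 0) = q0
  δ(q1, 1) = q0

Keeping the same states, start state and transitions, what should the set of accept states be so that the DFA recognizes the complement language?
The DFA is complete (every state has a transition on every symbol), so the complement
is recognized by the same DFA with accepting and non-accepting states swapped.
Original accept states: {q0}
Complement accept states = All states - Original accept states
= {q0, q1} - {q0}
= {q1}
Complement language: strings of ODD length

Final answer: {q1}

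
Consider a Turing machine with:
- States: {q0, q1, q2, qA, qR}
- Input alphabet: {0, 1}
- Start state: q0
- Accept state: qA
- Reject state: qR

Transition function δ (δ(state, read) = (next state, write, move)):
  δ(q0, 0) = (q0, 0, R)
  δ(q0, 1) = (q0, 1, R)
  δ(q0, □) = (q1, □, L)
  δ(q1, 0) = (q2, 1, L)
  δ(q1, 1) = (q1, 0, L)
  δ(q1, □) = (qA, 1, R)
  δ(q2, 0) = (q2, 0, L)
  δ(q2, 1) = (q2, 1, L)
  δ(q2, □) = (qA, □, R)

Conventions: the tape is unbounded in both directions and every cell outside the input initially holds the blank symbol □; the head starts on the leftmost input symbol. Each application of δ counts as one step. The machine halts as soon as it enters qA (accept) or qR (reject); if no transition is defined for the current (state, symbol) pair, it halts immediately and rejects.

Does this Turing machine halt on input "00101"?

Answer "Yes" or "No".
Step 0: [q0]00101 (head at position 0)
Step 1: δ(q0, 0) = (q0, 0, R)  ⊢  0[q0]0101 (head at position 1)
Step 2: δ(q0, 0) = (q0, 0, R)  ⊢  00[q0]101 (head at position 2)
Step 3: δ(q0, 1) = (q0, 1, R)  ⊢  001[q0]01 (head at position 3)
Step 4: δ(q0, 0) = (q0, 0, R)  ⊢  0010[q0]1 (head at position 4)
Step 5: δ(q0, 1) = (q0, 1, R)  ⊢  00101[q0]□ (head at position 5)
Step 6: δ(q0, □) = (q1, □, L)  ⊢  0010[q1]1□ (head at position 4)
Step 7: δ(q1, 1) = (q1, 0, L)  ⊢  001[q1]00□ (head at position 3)
Step 8: δ(q1, 0) = (q2, 1, L)  ⊢  00[q2]110□ (head at position 2)
Step 9: δ(q2, 1) = (q2, 1, L)  ⊢  0[q2]0110□ (head at position 1)
Step 10: δ(q2, 0) = (q2, 0, L)  ⊢  [q2]00110□ (head at position 0)
Step 11: δ(q2, 0) = (q2, 0, L)  ⊢  [q2]□00110□ (head at position -1)
Step 12: δ(q2, □) = (qA, □, R)  ⊢  □[qA]00110□ (head at position 0)
The machine is in qA, so it halts and accepts.
It halts after 12 steps.

Final answer: Yes - halts after 12 steps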